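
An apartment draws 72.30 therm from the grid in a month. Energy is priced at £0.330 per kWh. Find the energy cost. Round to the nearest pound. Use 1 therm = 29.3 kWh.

72.30 therm × (29.3 kWh/therm) = 2,118 kWh
Cost = 2,118 kWh × £0.330/kWh = £699.07 ≈ £699

£699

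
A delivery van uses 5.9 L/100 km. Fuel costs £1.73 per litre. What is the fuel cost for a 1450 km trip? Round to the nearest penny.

Fuel = 5.9 L/100 km × 1450 km / 100 = 85.55 L
Cost = 85.55 L × £1.73/L = £148.00

£148.00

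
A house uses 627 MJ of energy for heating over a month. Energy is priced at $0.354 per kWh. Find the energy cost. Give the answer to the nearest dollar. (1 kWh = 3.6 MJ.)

627 MJ × (0.27778 kWh/MJ) = 174.2 kWh
Cost = 174.2 kWh × $0.354/kWh = $61.66 ≈ $62

$62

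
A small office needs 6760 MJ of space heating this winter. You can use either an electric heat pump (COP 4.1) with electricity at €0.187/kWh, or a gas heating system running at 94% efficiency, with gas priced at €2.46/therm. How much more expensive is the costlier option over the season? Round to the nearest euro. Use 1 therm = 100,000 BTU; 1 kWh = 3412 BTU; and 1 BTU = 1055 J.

€82

Heat load = 6760 MJ = 6,760,000,000 J / 1055 = 6,407,583 BTU
Gas: input = 6,407,583 / 0.94 = 6,816,578 BTU = 68.17 therm → 68.17 × €2.46 = €167.69
Heat pump: 6,407,583 BTU / 3412 = 1,878 kWh heat; / 4.1 = 458 kWh in → × €0.187 = €85.65
Difference = |€167.69 − €85.65| = €82.03 ≈ €82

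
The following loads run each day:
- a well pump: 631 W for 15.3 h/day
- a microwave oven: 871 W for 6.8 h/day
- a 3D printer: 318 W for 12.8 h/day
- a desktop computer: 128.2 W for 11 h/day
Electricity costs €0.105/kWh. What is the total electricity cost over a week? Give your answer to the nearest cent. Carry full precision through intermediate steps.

€15.48

well pump: 631 W × 15.3 h × 7 d = 67,580 Wh = 67.58 kWh
microwave oven: 871 W × 6.8 h × 7 d = 41,460 Wh = 41.46 kWh
3D printer: 318 W × 12.8 h × 7 d = 28,493 Wh = 28.49 kWh
desktop computer: 128.2 W × 11 h × 7 d = 9,871 Wh = 9.871 kWh
Total energy = 67.58 + 41.46 + 28.49 + 9.871 = 147.4 kWh
Cost = 147.4 kWh × €0.105 = €15.48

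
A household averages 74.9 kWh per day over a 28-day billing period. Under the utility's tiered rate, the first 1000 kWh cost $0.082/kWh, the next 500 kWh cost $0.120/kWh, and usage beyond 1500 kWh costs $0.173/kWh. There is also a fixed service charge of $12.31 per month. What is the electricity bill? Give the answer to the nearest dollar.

Usage = 74.9 kWh/day × 28 days = 2097.2 kWh
First 1000 kWh × $0.082 = $82.00
Next 500 kWh × $0.120 = $60.00
Remaining 597.2 kWh × $0.173 = $103.32
Energy charge = $245.32; + service $12.31 = $257.63 ≈ $258

$258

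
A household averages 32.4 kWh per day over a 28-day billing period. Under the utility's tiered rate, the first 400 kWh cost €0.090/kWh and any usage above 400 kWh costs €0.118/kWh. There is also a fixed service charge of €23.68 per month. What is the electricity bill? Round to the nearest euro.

€120

Usage = 32.4 kWh/day × 28 days = 907.2 kWh
First 400 kWh × €0.090 = €36.00
Remaining 507.2 kWh × €0.118 = €59.85
Energy charge = €95.85; + service €23.68 = €119.53 ≈ €120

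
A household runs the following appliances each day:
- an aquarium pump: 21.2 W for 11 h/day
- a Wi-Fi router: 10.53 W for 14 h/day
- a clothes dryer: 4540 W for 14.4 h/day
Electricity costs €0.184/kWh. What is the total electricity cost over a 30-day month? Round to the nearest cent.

€362.98

aquarium pump: 21.2 W × 11 h × 30 d = 6,996 Wh = 6.996 kWh
Wi-Fi router: 10.53 W × 14 h × 30 d = 4,423 Wh = 4.423 kWh
clothes dryer: 4540 W × 14.4 h × 30 d = 1,961,280 Wh = 1,961 kWh
Total energy = 6.996 + 4.423 + 1,961 = 1,973 kWh
Cost = 1,973 kWh × €0.184 = €362.98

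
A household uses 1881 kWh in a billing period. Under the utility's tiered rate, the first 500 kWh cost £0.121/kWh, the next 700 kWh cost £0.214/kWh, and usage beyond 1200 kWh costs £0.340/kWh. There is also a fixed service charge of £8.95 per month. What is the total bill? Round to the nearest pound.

First 500 kWh × £0.121 = £60.50
Next 700 kWh × £0.214 = £149.80
Remaining 681 kWh × £0.340 = £231.54
Energy charge = £441.84; + service £8.95 = £450.79 ≈ £451

£451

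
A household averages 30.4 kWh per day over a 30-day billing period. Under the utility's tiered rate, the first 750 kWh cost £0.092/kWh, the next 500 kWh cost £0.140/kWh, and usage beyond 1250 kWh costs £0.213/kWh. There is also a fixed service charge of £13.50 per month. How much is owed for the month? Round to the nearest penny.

£105.18

Usage = 30.4 kWh/day × 30 days = 912 kWh
First 750 kWh × £0.092 = £69.00
Next 162 kWh × £0.140 = £22.68
Remaining tier: 0 kWh (not reached)
Energy charge = £91.68; + service £13.50 = £105.18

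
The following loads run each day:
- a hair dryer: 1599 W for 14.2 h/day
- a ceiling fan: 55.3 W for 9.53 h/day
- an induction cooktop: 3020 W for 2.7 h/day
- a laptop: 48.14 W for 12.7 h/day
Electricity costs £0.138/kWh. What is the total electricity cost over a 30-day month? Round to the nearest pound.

£132

hair dryer: 1599 W × 14.2 h × 30 d = 681,174 Wh = 681.2 kWh
ceiling fan: 55.3 W × 9.53 h × 30 d = 15,810 Wh = 15.81 kWh
induction cooktop: 3020 W × 2.7 h × 30 d = 244,620 Wh = 244.6 kWh
laptop: 48.14 W × 12.7 h × 30 d = 18,341 Wh = 18.34 kWh
Total energy = 681.2 + 15.81 + 244.6 + 18.34 = 959.9 kWh
Cost = 959.9 kWh × £0.138 = £132.47 ≈ £132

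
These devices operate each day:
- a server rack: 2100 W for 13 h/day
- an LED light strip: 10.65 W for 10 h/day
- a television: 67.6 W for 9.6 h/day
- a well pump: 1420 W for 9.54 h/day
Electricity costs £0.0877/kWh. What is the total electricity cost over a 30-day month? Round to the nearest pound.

server rack: 2100 W × 13 h × 30 d = 819,000 Wh = 819 kWh
LED light strip: 10.65 W × 10 h × 30 d = 3,195 Wh = 3.195 kWh
television: 67.6 W × 9.6 h × 30 d = 19,469 Wh = 19.47 kWh
well pump: 1420 W × 9.54 h × 30 d = 406,404 Wh = 406.4 kWh
Total energy = 819 + 3.195 + 19.47 + 406.4 = 1,248 kWh
Cost = 1,248 kWh × £0.0877 = £109.46 ≈ £109

£109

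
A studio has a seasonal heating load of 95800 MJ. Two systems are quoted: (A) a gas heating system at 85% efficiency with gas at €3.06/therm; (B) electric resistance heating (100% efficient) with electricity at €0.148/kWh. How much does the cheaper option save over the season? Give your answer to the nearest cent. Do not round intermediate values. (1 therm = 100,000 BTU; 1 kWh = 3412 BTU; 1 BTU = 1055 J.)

€669.81

Heat load = 95800 MJ = 95,800,000,000 J / 1055 = 90,805,687 BTU
Gas: input = 90,805,687 / 0.85 = 106,830,220 BTU = 1,068 therm → 1,068 × €3.06 = €3,269.00
Electric: 90,805,687 BTU / 3412 = 26,610 kWh → × €0.148 = €3,938.82
Difference = |€3,269.00 − €3,938.82| = €669.81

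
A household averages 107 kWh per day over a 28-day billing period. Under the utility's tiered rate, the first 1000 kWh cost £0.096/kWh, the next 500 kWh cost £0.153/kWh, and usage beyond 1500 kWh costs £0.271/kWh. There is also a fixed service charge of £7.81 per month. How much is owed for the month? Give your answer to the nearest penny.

Usage = 107 kWh/day × 28 days = 2996 kWh
First 1000 kWh × £0.096 = £96.00
Next 500 kWh × £0.153 = £76.50
Remaining 1496 kWh × £0.271 = £405.42
Energy charge = £577.92; + service £7.81 = £585.73

£585.73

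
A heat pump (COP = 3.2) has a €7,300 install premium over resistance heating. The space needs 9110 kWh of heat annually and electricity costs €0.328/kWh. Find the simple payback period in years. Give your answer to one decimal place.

3.6 years

Resistance: 9110 kWh × €0.328 = €2,988.08/yr
Heat pump: 9110 / 3.2 = 2847 kWh in → × €0.328 = €933.78/yr
Annual savings = €2,054.30
Payback = €7,300 / €2,054.30 = 3.55 years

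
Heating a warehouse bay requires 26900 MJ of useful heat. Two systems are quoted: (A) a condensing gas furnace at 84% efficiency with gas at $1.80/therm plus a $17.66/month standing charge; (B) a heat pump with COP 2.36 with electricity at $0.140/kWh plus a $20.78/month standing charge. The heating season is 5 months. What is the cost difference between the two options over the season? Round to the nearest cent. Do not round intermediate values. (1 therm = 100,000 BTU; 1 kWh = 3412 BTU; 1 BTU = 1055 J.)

Heat load = 26900 MJ = 26,900,000,000 J / 1055 = 25,497,630 BTU
Gas: input = 25,497,630 / 0.84 = 30,354,322 BTU = 303.5 therm → 303.5 × $1.80 = $546.38; + 5 × $17.66 standing = $634.68
Heat pump: 25,497,630 BTU / 3412 = 7,473 kWh heat; / 2.36 = 3,166 kWh in → × $0.140 = $443.31; + 5 × $20.78 standing = $547.21
Difference = |$634.68 − $547.21| = $87.47

$87.47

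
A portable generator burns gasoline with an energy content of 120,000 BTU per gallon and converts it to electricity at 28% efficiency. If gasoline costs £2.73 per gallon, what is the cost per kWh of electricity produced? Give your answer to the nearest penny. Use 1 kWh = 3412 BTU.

£0.28

Electrical output per gallon = 120,000 BTU × 0.28 / 3412 BTU/kWh = 9.848 kWh
Cost per kWh = £2.73 / 9.848 kWh = £0.277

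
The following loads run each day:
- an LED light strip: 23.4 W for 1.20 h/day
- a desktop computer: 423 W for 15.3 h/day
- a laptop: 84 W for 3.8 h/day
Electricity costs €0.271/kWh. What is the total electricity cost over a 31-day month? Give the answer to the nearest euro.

€57

LED light strip: 23.4 W × 1.20 h × 31 d = 870 Wh = 0.8705 kWh
desktop computer: 423 W × 15.3 h × 31 d = 200,629 Wh = 200.6 kWh
laptop: 84 W × 3.8 h × 31 d = 9,895 Wh = 9.895 kWh
Total energy = 0.8705 + 200.6 + 9.895 = 211.4 kWh
Cost = 211.4 kWh × €0.271 = €57.29 ≈ €57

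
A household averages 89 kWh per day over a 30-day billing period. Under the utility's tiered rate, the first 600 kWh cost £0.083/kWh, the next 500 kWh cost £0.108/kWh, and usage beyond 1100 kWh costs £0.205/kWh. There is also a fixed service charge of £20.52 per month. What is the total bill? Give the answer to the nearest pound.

£446

Usage = 89 kWh/day × 30 days = 2670 kWh
First 600 kWh × £0.083 = £49.80
Next 500 kWh × £0.108 = £54.00
Remaining 1570 kWh × £0.205 = £321.85
Energy charge = £425.65; + service £20.52 = £446.17 ≈ £446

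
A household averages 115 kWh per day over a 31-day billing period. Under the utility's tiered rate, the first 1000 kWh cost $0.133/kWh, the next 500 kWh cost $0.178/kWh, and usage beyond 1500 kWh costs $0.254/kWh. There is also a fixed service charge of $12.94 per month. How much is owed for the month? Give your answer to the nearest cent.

$759.45

Usage = 115 kWh/day × 31 days = 3565 kWh
First 1000 kWh × $0.133 = $133.00
Next 500 kWh × $0.178 = $89.00
Remaining 2065 kWh × $0.254 = $524.51
Energy charge = $746.51; + service $12.94 = $759.45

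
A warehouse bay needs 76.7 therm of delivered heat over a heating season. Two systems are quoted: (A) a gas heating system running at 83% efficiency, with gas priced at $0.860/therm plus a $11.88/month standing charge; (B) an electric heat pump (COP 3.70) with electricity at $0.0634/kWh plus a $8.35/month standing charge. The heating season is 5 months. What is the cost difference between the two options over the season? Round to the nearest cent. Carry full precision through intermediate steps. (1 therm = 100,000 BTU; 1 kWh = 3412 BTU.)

$58.60

Heat load = 76.7 therm × 100,000 = 7,670,000 BTU
Gas: input = 7,670,000 / 0.83 = 9,240,964 BTU = 92.41 therm → 92.41 × $0.860 = $79.47; + 5 × $11.88 standing = $138.87
Heat pump: 7,670,000 BTU / 3412 = 2,248 kWh heat; / 3.70 = 607.6 kWh in → × $0.0634 = $38.52; + 5 × $8.35 standing = $80.27
Difference = |$138.87 − $80.27| = $58.60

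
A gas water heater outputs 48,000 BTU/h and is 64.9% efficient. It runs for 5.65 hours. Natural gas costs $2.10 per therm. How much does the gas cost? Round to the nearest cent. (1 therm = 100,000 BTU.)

$8.78

Heat delivered = 48,000 BTU/h × 5.65 h = 271,200 BTU
Gas input = 271,200 / 0.649 = 417,874 BTU
= 417,874 / 100,000 = 4.179 therm
Cost = 4.179 × $2.10/therm = $8.78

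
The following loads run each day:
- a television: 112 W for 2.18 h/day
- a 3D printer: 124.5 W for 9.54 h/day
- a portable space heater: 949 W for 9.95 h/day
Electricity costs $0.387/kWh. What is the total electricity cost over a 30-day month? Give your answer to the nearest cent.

$126.25

television: 112 W × 2.18 h × 30 d = 7,325 Wh = 7.325 kWh
3D printer: 124.5 W × 9.54 h × 30 d = 35,632 Wh = 35.63 kWh
portable space heater: 949 W × 9.95 h × 30 d = 283,276 Wh = 283.3 kWh
Total energy = 7.325 + 35.63 + 283.3 = 326.2 kWh
Cost = 326.2 kWh × $0.387 = $126.25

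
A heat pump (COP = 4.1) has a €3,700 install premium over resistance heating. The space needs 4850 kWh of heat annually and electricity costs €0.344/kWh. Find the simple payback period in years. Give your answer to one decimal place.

Resistance: 4850 kWh × €0.344 = €1,668.40/yr
Heat pump: 4850 / 4.1 = 1183 kWh in → × €0.344 = €406.93/yr
Annual savings = €1,261.47
Payback = €3,700 / €1,261.47 = 2.93 years

2.9 years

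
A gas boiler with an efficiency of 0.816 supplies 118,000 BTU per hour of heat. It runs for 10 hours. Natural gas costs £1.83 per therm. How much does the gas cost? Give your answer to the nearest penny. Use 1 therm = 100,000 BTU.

Heat delivered = 118,000 BTU/h × 10 h = 1,180,000 BTU
Gas input = 1,180,000 / 0.816 = 1,446,078 BTU
= 1,446,078 / 100,000 = 14.46 therm
Cost = 14.46 × £1.83/therm = £26.46

£26.46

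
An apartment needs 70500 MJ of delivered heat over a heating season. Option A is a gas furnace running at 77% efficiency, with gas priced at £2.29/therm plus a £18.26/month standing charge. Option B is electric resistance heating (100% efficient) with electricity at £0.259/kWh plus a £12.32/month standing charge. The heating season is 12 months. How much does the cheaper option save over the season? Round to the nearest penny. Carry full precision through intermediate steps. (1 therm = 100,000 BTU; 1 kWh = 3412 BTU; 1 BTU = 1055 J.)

Heat load = 70500 MJ = 70,500,000,000 J / 1055 = 66,824,645 BTU
Gas: input = 66,824,645 / 0.77 = 86,785,253 BTU = 867.9 therm → 867.9 × £2.29 = £1,987.38; + 12 × £18.26 standing = £2,206.50
Electric: 66,824,645 BTU / 3412 = 19,590 kWh → × £0.259 = £5,072.56; + 12 × £12.32 standing = £5,220.40
Difference = |£2,206.50 − £5,220.40| = £3,013.90

£3013.90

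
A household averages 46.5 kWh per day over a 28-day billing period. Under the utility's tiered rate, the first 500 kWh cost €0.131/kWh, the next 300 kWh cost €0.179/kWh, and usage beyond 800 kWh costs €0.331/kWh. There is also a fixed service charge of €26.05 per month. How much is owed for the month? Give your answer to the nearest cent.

€311.41

Usage = 46.5 kWh/day × 28 days = 1302 kWh
First 500 kWh × €0.131 = €65.50
Next 300 kWh × €0.179 = €53.70
Remaining 502 kWh × €0.331 = €166.16
Energy charge = €285.36; + service €26.05 = €311.41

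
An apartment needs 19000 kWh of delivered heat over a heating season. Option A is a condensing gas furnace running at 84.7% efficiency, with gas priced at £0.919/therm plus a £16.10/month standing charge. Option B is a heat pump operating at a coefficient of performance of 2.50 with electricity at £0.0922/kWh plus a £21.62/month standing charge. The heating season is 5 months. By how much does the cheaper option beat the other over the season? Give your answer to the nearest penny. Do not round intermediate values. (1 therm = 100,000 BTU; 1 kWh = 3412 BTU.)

Heat load = 19000 kWh × 3412 = 64,828,000 BTU
Gas: input = 64,828,000 / 0.847 = 76,538,371 BTU = 765.4 therm → 765.4 × £0.919 = £703.39; + 5 × £16.10 standing = £783.89
Heat pump: 64,828,000 BTU / 3412 = 19,000 kWh heat; / 2.50 = 7,600 kWh in → × £0.0922 = £700.72; + 5 × £21.62 standing = £808.82
Difference = |£783.89 − £808.82| = £24.93

£24.93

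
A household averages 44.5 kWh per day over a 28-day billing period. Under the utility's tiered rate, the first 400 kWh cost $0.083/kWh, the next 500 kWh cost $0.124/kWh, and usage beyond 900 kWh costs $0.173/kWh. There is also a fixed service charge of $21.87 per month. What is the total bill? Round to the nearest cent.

Usage = 44.5 kWh/day × 28 days = 1246 kWh
First 400 kWh × $0.083 = $33.20
Next 500 kWh × $0.124 = $62.00
Remaining 346 kWh × $0.173 = $59.86
Energy charge = $155.06; + service $21.87 = $176.93

$176.93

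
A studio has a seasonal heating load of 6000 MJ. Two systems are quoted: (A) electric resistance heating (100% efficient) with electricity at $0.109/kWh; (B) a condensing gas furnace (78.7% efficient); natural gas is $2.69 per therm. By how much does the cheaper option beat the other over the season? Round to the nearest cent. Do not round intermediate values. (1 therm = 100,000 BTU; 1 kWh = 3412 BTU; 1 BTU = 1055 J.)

$12.71

Heat load = 6000 MJ = 6,000,000,000 J / 1055 = 5,687,204 BTU
Gas: input = 5,687,204 / 0.787 = 7,226,434 BTU = 72.26 therm → 72.26 × $2.69 = $194.39
Electric: 5,687,204 BTU / 3412 = 1,667 kWh → × $0.109 = $181.68
Difference = |$194.39 − $181.68| = $12.71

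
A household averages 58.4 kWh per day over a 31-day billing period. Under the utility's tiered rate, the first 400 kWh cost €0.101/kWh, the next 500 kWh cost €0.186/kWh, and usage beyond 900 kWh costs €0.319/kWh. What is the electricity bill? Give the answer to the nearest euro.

€424

Usage = 58.4 kWh/day × 31 days = 1810.4 kWh
First 400 kWh × €0.101 = €40.40
Next 500 kWh × €0.186 = €93.00
Remaining 910.4 kWh × €0.319 = €290.42
Total = €423.82 ≈ €424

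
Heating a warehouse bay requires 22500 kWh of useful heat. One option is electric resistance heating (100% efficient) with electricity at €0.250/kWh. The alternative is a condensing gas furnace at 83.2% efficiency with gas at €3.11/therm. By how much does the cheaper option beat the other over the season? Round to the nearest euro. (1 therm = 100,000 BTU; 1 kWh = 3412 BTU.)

€2755

Heat load = 22500 kWh × 3412 = 76,770,000 BTU
Gas: input = 76,770,000 / 0.832 = 92,271,635 BTU = 922.7 therm → 922.7 × €3.11 = €2,869.65
Electric: 76,770,000 BTU / 3412 = 22,500 kWh → × €0.250 = €5,625.00
Difference = |€2,869.65 − €5,625.00| = €2,755.35 ≈ €2755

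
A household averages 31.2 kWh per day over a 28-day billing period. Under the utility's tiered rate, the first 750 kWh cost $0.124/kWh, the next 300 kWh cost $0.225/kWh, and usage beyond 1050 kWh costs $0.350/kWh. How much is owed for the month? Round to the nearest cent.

$120.81

Usage = 31.2 kWh/day × 28 days = 873.6 kWh
First 750 kWh × $0.124 = $93.00
Next 123.6 kWh × $0.225 = $27.81
Remaining tier: 0 kWh (not reached)
Total = $120.81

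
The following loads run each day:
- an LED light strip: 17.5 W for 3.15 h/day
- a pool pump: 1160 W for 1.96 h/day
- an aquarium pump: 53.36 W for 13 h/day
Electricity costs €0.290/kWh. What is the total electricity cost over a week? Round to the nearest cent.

LED light strip: 17.5 W × 3.15 h × 7 d = 386 Wh = 0.3859 kWh
pool pump: 1160 W × 1.96 h × 7 d = 15,915 Wh = 15.92 kWh
aquarium pump: 53.36 W × 13 h × 7 d = 4,856 Wh = 4.856 kWh
Total energy = 0.3859 + 15.92 + 4.856 = 21.16 kWh
Cost = 21.16 kWh × €0.290 = €6.14

€6.14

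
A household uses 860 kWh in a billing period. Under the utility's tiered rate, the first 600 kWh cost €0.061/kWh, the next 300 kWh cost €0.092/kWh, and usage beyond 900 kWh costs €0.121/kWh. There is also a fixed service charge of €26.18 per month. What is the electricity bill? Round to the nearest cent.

€86.70

First 600 kWh × €0.061 = €36.60
Next 260 kWh × €0.092 = €23.92
Remaining tier: 0 kWh (not reached)
Energy charge = €60.52; + service €26.18 = €86.70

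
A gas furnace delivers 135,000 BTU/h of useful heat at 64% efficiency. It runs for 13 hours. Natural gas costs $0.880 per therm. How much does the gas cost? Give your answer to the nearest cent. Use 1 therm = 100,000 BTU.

Heat delivered = 135,000 BTU/h × 13 h = 1,755,000 BTU
Gas input = 1,755,000 / 0.64 = 2,742,188 BTU
= 2,742,188 / 100,000 = 27.42 therm
Cost = 27.42 × $0.880/therm = $24.13

$24.13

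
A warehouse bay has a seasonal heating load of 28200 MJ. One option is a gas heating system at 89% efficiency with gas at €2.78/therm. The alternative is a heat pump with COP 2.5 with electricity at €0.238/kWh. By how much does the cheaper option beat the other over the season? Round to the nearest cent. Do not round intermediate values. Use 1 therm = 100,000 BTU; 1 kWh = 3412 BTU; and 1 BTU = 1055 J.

Heat load = 28200 MJ = 28,200,000,000 J / 1055 = 26,729,858 BTU
Gas: input = 26,729,858 / 0.89 = 30,033,548 BTU = 300.3 therm → 300.3 × €2.78 = €834.93
Heat pump: 26,729,858 BTU / 3412 = 7,834 kWh heat; / 2.5 = 3,134 kWh in → × €0.238 = €745.80
Difference = |€834.93 − €745.80| = €89.13

€89.13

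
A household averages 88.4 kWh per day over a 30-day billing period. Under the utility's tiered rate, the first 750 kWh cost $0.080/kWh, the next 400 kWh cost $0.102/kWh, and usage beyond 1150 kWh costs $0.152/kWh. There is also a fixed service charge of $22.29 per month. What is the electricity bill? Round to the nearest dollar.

Usage = 88.4 kWh/day × 30 days = 2652 kWh
First 750 kWh × $0.080 = $60.00
Next 400 kWh × $0.102 = $40.80
Remaining 1502 kWh × $0.152 = $228.30
Energy charge = $329.10; + service $22.29 = $351.39 ≈ $351

$351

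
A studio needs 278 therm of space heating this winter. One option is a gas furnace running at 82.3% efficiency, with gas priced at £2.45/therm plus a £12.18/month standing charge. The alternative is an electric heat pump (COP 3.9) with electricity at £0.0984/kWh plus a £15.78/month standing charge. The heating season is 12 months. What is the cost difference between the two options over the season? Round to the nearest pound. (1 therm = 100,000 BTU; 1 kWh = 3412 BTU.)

Heat load = 278 therm × 100,000 = 27,800,000 BTU
Gas: input = 27,800,000 / 0.823 = 33,778,858 BTU = 337.8 therm → 337.8 × £2.45 = £827.58; + 12 × £12.18 standing = £973.74
Heat pump: 27,800,000 BTU / 3412 = 8,148 kWh heat; / 3.9 = 2,089 kWh in → × £0.0984 = £205.57; + 12 × £15.78 standing = £394.93
Difference = |£973.74 − £394.93| = £578.81 ≈ £579

£579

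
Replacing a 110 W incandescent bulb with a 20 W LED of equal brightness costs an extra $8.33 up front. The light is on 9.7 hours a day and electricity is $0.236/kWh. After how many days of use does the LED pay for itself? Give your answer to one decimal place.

40.4 days

Power saved = 110 − 20 = 90 W
Daily energy saved = 90 W × 9.7 h = 873 Wh = 0.873 kWh
Daily savings = 0.873 × $0.236 = $0.2060
Payback = $8.33 / $0.2060 per day = 40.43 days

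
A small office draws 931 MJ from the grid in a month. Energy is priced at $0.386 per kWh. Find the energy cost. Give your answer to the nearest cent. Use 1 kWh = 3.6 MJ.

931 MJ × (0.27778 kWh/MJ) = 258.6 kWh
Cost = 258.6 kWh × $0.386/kWh = $99.82

$99.82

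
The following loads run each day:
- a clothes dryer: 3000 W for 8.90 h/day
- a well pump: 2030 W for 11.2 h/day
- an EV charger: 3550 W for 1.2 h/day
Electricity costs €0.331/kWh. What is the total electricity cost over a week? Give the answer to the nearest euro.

clothes dryer: 3000 W × 8.90 h × 7 d = 186,900 Wh = 186.9 kWh
well pump: 2030 W × 11.2 h × 7 d = 159,152 Wh = 159.2 kWh
EV charger: 3550 W × 1.2 h × 7 d = 29,820 Wh = 29.82 kWh
Total energy = 186.9 + 159.2 + 29.82 = 375.9 kWh
Cost = 375.9 kWh × €0.331 = €124.41 ≈ €124

€124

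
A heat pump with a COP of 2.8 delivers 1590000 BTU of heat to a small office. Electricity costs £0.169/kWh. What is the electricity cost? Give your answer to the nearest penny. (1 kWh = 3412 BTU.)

Heat delivered = 1,590,000 BTU / 3412 = 466 kWh
Electrical input = 466 kWh / 2.8 = 166.4 kWh
Cost = 166.4 × £0.169/kWh = £28.13

£28.13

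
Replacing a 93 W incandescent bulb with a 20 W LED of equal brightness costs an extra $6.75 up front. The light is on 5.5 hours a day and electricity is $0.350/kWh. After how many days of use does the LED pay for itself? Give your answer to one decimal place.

48.0 days

Power saved = 93 − 20 = 73 W
Daily energy saved = 73 W × 5.5 h = 401.5 Wh = 0.4015 kWh
Daily savings = 0.4015 × $0.350 = $0.1405
Payback = $6.75 / $0.1405 per day = 48.03 days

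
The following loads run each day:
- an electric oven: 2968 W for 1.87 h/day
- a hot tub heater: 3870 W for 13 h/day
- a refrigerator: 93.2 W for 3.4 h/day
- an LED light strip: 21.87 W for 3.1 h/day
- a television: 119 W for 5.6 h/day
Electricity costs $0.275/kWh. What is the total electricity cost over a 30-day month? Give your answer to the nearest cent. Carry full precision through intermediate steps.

electric oven: 2968 W × 1.87 h × 30 d = 166,505 Wh = 166.5 kWh
hot tub heater: 3870 W × 13 h × 30 d = 1,509,300 Wh = 1,509 kWh
refrigerator: 93.2 W × 3.4 h × 30 d = 9,506 Wh = 9.506 kWh
LED light strip: 21.87 W × 3.1 h × 30 d = 2,034 Wh = 2.034 kWh
television: 119 W × 5.6 h × 30 d = 19,992 Wh = 19.99 kWh
Total energy = 166.5 + 1,509 + 9.506 + 2.034 + 19.99 = 1,707 kWh
Cost = 1,707 kWh × $0.275 = $469.52

$469.52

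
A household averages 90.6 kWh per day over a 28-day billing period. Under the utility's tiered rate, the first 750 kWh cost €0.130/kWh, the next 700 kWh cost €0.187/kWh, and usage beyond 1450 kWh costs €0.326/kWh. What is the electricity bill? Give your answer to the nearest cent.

Usage = 90.6 kWh/day × 28 days = 2536.8 kWh
First 750 kWh × €0.130 = €97.50
Next 700 kWh × €0.187 = €130.90
Remaining 1086.8 kWh × €0.326 = €354.30
Total = €582.70

€582.70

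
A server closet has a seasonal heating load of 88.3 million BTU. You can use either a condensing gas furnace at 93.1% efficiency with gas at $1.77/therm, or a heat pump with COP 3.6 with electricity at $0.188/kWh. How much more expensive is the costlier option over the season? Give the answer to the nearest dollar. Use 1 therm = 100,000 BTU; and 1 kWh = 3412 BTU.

Heat load = 88.3 × 10⁶ BTU = 88,300,000 BTU
Gas: input = 88,300,000 / 0.931 = 94,844,253 BTU = 948.4 therm → 948.4 × $1.77 = $1,678.74
Heat pump: 88,300,000 BTU / 3412 = 25,880 kWh heat; / 3.6 = 7,189 kWh in → × $0.188 = $1,351.47
Difference = |$1,678.74 − $1,351.47| = $327.27 ≈ $327

$327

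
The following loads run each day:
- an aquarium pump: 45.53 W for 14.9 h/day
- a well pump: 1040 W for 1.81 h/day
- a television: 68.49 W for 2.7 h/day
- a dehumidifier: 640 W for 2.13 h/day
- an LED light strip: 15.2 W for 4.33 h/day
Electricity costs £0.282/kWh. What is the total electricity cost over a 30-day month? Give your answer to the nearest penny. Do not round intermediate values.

aquarium pump: 45.53 W × 14.9 h × 30 d = 20,352 Wh = 20.35 kWh
well pump: 1040 W × 1.81 h × 30 d = 56,472 Wh = 56.47 kWh
television: 68.49 W × 2.7 h × 30 d = 5,548 Wh = 5.548 kWh
dehumidifier: 640 W × 2.13 h × 30 d = 40,896 Wh = 40.9 kWh
LED light strip: 15.2 W × 4.33 h × 30 d = 1,974 Wh = 1.974 kWh
Total energy = 20.35 + 56.47 + 5.548 + 40.9 + 1.974 = 125.2 kWh
Cost = 125.2 kWh × £0.282 = £35.32

£35.32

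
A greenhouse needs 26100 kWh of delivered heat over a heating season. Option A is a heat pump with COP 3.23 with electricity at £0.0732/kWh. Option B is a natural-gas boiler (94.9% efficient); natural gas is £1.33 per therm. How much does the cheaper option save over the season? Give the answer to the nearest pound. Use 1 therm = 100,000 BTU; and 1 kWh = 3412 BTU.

Heat load = 26100 kWh × 3412 = 89,053,200 BTU
Gas: input = 89,053,200 / 0.949 = 93,838,988 BTU = 938.4 therm → 938.4 × £1.33 = £1,248.06
Heat pump: 89,053,200 BTU / 3412 = 26,100 kWh heat; / 3.23 = 8,080 kWh in → × £0.0732 = £591.49
Difference = |£1,248.06 − £591.49| = £656.57 ≈ £657

£657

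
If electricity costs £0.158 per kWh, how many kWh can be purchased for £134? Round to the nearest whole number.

848 kWh

£134 / £0.158 per kWh = 848.1 kWh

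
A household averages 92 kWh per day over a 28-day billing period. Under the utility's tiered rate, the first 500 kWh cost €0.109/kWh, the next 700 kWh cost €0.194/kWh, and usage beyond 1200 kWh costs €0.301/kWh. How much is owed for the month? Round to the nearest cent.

€604.48

Usage = 92 kWh/day × 28 days = 2576 kWh
First 500 kWh × €0.109 = €54.50
Next 700 kWh × €0.194 = €135.80
Remaining 1376 kWh × €0.301 = €414.18
Total = €604.48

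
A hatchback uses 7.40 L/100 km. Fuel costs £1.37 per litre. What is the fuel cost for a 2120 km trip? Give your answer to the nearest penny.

Fuel = 7.40 L/100 km × 2120 km / 100 = 156.9 L
Cost = 156.9 L × £1.37/L = £214.93

£214.93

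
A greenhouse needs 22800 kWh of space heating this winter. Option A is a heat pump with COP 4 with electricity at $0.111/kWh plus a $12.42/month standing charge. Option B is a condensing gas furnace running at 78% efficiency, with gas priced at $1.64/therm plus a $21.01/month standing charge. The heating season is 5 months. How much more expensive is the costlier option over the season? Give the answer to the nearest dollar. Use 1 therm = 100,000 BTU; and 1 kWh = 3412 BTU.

$1046

Heat load = 22800 kWh × 3412 = 77,793,600 BTU
Gas: input = 77,793,600 / 0.78 = 99,735,385 BTU = 997.4 therm → 997.4 × $1.64 = $1,635.66; + 5 × $21.01 standing = $1,740.71
Heat pump: 77,793,600 BTU / 3412 = 22,800 kWh heat; / 4 = 5,700 kWh in → × $0.111 = $632.70; + 5 × $12.42 standing = $694.80
Difference = |$1,740.71 − $694.80| = $1,045.91 ≈ $1046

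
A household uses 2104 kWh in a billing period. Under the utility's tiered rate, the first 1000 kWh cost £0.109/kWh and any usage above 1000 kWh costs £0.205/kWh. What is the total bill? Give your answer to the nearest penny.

£335.32

First 1000 kWh × £0.109 = £109.00
Remaining 1104 kWh × £0.205 = £226.32
Total = £335.32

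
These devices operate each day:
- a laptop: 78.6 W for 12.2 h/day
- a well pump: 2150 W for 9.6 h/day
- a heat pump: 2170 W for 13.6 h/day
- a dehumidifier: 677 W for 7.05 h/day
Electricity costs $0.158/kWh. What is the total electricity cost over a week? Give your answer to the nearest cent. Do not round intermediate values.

laptop: 78.6 W × 12.2 h × 7 d = 6,712 Wh = 6.712 kWh
well pump: 2150 W × 9.6 h × 7 d = 144,480 Wh = 144.5 kWh
heat pump: 2170 W × 13.6 h × 7 d = 206,584 Wh = 206.6 kWh
dehumidifier: 677 W × 7.05 h × 7 d = 33,410 Wh = 33.41 kWh
Total energy = 6.712 + 144.5 + 206.6 + 33.41 = 391.2 kWh
Cost = 391.2 kWh × $0.158 = $61.81

$61.81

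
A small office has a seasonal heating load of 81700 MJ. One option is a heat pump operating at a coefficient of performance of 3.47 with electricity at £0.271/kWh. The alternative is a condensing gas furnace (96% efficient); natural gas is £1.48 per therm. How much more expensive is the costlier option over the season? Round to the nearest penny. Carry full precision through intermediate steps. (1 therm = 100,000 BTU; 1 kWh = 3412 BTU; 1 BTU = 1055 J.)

Heat load = 81700 MJ = 81,700,000,000 J / 1055 = 77,440,758 BTU
Gas: input = 77,440,758 / 0.96 = 80,667,457 BTU = 806.7 therm → 806.7 × £1.48 = £1,193.88
Heat pump: 77,440,758 BTU / 3412 = 22,700 kWh heat; / 3.47 = 6,541 kWh in → × £0.271 = £1,772.56
Difference = |£1,193.88 − £1,772.56| = £578.68

£578.68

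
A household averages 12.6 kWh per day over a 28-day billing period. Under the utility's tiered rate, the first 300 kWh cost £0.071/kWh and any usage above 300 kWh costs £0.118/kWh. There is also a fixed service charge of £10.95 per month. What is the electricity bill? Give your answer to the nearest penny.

Usage = 12.6 kWh/day × 28 days = 352.8 kWh
First 300 kWh × £0.071 = £21.30
Remaining 52.8 kWh × £0.118 = £6.23
Energy charge = £27.53; + service £10.95 = £38.48

£38.48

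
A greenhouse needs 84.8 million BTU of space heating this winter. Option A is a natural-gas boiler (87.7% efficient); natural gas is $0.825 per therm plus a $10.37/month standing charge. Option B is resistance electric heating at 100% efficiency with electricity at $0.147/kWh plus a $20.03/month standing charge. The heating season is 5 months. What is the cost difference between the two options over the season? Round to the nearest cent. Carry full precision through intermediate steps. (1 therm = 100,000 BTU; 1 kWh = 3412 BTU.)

Heat load = 84.8 × 10⁶ BTU = 84,800,000 BTU
Gas: input = 84,800,000 / 0.877 = 96,693,273 BTU = 966.9 therm → 966.9 × $0.825 = $797.72; + 5 × $10.37 standing = $849.57
Electric: 84,800,000 BTU / 3412 = 24,850 kWh → × $0.147 = $3,653.46; + 5 × $20.03 standing = $3,753.61
Difference = |$849.57 − $3,753.61| = $2,904.04

$2904.04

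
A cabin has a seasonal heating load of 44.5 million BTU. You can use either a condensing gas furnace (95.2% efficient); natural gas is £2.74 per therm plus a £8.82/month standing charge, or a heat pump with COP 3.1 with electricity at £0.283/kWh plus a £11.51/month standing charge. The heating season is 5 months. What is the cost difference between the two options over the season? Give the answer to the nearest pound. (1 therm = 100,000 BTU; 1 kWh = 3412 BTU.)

Heat load = 44.5 × 10⁶ BTU = 44,500,000 BTU
Gas: input = 44,500,000 / 0.952 = 46,743,697 BTU = 467.4 therm → 467.4 × £2.74 = £1,280.78; + 5 × £8.82 standing = £1,324.88
Heat pump: 44,500,000 BTU / 3412 = 13,040 kWh heat; / 3.1 = 4,207 kWh in → × £0.283 = £1,190.63; + 5 × £11.51 standing = £1,248.18
Difference = |£1,324.88 − £1,248.18| = £76.70 ≈ £77

£77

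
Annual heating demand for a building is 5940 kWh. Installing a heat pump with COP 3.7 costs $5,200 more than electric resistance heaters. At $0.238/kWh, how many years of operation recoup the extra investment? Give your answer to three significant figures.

Resistance: 5940 kWh × $0.238 = $1,413.72/yr
Heat pump: 5940 / 3.7 = 1605 kWh in → × $0.238 = $382.09/yr
Annual savings = $1,031.63
Payback = $5,200 / $1,031.63 = 5.04 years

5.04 years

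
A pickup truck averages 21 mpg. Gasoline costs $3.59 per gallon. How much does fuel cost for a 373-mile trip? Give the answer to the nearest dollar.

$64

Fuel = 373 mi / 21 mpg = 17.76 gal
Cost = 17.76 gal × $3.59/gal = $63.77 ≈ $64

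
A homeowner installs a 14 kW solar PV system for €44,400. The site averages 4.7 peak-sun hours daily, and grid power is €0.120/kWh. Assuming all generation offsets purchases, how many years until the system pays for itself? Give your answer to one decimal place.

15.4 years

Daily generation = 14 kW × 4.7 h = 65.8 kWh
Annual generation = 65.8 × 365 = 24017 kWh
Annual savings = 24017 × €0.120 = €2,882.04
Payback = €44,400 / €2,882.04 = 15.4 years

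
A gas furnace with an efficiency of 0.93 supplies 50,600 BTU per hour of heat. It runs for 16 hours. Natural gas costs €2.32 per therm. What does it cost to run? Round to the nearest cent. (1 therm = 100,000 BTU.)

€20.20

Heat delivered = 50,600 BTU/h × 16 h = 809,600 BTU
Gas input = 809,600 / 0.93 = 870,538 BTU
= 870,538 / 100,000 = 8.705 therm
Cost = 8.705 × €2.32/therm = €20.20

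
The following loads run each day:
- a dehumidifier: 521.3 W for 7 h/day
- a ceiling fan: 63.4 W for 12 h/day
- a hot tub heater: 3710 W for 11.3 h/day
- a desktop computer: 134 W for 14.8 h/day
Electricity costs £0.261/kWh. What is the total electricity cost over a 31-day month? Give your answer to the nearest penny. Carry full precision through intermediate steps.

£390.93

dehumidifier: 521.3 W × 7 h × 31 d = 113,122 Wh = 113.1 kWh
ceiling fan: 63.4 W × 12 h × 31 d = 23,585 Wh = 23.58 kWh
hot tub heater: 3710 W × 11.3 h × 31 d = 1,299,613 Wh = 1,300 kWh
desktop computer: 134 W × 14.8 h × 31 d = 61,479 Wh = 61.48 kWh
Total energy = 113.1 + 23.58 + 1,300 + 61.48 = 1,498 kWh
Cost = 1,498 kWh × £0.261 = £390.93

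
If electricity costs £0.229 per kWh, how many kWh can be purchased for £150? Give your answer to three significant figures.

£150 / £0.229 per kWh = 655 kWh

655 kWh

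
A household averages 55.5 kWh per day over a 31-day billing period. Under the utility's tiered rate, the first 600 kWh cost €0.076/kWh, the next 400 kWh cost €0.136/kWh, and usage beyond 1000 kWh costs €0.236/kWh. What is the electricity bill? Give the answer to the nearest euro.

Usage = 55.5 kWh/day × 31 days = 1720.5 kWh
First 600 kWh × €0.076 = €45.60
Next 400 kWh × €0.136 = €54.40
Remaining 720.5 kWh × €0.236 = €170.04
Total = €270.04 ≈ €270

€270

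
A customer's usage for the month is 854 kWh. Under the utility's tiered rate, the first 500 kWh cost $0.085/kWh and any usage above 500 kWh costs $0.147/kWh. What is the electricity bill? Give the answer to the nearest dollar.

First 500 kWh × $0.085 = $42.50
Remaining 354 kWh × $0.147 = $52.04
Total = $94.54 ≈ $95

$95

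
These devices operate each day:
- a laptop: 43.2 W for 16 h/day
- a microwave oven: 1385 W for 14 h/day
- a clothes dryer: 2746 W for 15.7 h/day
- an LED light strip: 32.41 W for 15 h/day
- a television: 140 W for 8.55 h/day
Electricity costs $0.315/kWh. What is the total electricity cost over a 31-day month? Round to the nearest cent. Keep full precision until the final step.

laptop: 43.2 W × 16 h × 31 d = 21,427 Wh = 21.43 kWh
microwave oven: 1385 W × 14 h × 31 d = 601,090 Wh = 601.1 kWh
clothes dryer: 2746 W × 15.7 h × 31 d = 1,336,478 Wh = 1,336 kWh
LED light strip: 32.41 W × 15 h × 31 d = 15,071 Wh = 15.07 kWh
television: 140 W × 8.55 h × 31 d = 37,107 Wh = 37.11 kWh
Total energy = 21.43 + 601.1 + 1,336 + 15.07 + 37.11 = 2,011 kWh
Cost = 2,011 kWh × $0.315 = $633.52

$633.52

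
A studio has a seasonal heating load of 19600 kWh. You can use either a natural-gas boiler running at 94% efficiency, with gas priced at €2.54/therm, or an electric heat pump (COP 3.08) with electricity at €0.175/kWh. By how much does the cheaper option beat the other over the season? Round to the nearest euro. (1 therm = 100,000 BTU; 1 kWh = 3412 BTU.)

Heat load = 19600 kWh × 3412 = 66,875,200 BTU
Gas: input = 66,875,200 / 0.94 = 71,143,830 BTU = 711.4 therm → 711.4 × €2.54 = €1,807.05
Heat pump: 66,875,200 BTU / 3412 = 19,600 kWh heat; / 3.08 = 6,364 kWh in → × €0.175 = €1,113.64
Difference = |€1,807.05 − €1,113.64| = €693.42 ≈ €693

€693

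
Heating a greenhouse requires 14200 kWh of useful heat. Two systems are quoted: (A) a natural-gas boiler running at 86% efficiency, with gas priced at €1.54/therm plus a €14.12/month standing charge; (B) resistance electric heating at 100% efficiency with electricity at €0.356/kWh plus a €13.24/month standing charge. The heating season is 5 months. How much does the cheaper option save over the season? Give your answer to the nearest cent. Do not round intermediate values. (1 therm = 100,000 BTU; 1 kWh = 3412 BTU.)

Heat load = 14200 kWh × 3412 = 48,450,400 BTU
Gas: input = 48,450,400 / 0.86 = 56,337,674 BTU = 563.4 therm → 563.4 × €1.54 = €867.60; + 5 × €14.12 standing = €938.20
Electric: 48,450,400 BTU / 3412 = 14,200 kWh → × €0.356 = €5,055.20; + 5 × €13.24 standing = €5,121.40
Difference = |€938.20 − €5,121.40| = €4,183.20

€4183.20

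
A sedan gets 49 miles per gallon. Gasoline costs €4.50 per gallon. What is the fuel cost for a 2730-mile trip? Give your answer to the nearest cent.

Fuel = 2730 mi / 49 mpg = 55.71 gal
Cost = 55.71 gal × €4.50/gal = €250.71

€250.71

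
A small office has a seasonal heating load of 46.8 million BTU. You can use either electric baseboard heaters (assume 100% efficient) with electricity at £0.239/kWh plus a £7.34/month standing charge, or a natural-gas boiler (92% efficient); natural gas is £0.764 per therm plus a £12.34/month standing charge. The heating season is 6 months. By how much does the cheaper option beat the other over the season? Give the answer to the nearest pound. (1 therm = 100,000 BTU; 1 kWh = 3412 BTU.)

Heat load = 46.8 × 10⁶ BTU = 46,800,000 BTU
Gas: input = 46,800,000 / 0.92 = 50,869,565 BTU = 508.7 therm → 508.7 × £0.764 = £388.64; + 6 × £12.34 standing = £462.68
Electric: 46,800,000 BTU / 3412 = 13,720 kWh → × £0.239 = £3,278.19; + 6 × £7.34 standing = £3,322.23
Difference = |£462.68 − £3,322.23| = £2,859.55 ≈ £2860

£2860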